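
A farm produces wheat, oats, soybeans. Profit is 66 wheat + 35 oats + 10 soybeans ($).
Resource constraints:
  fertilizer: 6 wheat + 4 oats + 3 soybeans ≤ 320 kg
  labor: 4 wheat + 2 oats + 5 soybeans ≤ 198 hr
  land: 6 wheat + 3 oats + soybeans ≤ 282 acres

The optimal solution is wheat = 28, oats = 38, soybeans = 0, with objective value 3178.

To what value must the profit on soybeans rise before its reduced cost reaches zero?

Binding: fertilizer and land. Non-binding: labor (10 unused).
Since labor is not tight, its dual is 0.
From A_Bᵀ y = c: 6·y_fertilizer + 6·y_land = 66; 4·y_fertilizer + 3·y_land = 35.
Solving: y_fertilizer = 2, y_land = 9.
soybeans enters the basis when its profit ≥ yᵀa₃ = 2·3 + 9·1 = 15.

15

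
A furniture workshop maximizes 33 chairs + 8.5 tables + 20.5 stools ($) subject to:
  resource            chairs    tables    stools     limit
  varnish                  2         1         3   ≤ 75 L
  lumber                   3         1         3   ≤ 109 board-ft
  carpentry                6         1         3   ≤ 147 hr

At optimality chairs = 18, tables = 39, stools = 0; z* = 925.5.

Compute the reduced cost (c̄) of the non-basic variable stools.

Binding: varnish and carpentry. Non-binding: lumber (16 unused).
Slack constraints have shadow price 0 (complementary slackness).
From A_Bᵀ y = c: 2·y_varnish + 6·y_carpentry = 33; 1·y_varnish + 1·y_carpentry = 8.5.
→ y_varnish = 4.5 and y_carpentry = 4.
Reduced cost of stools: c₃ − yᵀa₃ = 20.5 − (4.5·3 + 4·3) = 20.5 − 25.5 = -5.

-5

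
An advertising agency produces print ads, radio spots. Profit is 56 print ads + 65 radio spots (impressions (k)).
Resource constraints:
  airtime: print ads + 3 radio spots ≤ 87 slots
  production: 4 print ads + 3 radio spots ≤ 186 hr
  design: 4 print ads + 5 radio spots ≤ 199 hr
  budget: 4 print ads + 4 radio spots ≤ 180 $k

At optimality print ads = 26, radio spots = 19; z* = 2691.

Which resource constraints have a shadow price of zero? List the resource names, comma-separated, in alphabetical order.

airtime: 83/87 (slack 4)
production: 161/186 (slack 25)
design: 199/199 (binding)
budget: 180/180 (binding)
By complementary slackness, a constraint with positive slack has shadow price 0 → airtime, production.

airtime, production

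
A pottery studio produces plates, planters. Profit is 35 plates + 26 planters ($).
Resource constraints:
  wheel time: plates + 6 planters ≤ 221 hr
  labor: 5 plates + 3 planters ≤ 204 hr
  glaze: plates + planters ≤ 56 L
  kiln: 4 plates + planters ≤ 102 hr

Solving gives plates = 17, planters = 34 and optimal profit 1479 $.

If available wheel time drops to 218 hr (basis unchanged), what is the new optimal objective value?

Binding: wheel time and kiln. Non-binding: labor (17 unused), glaze (5 unused).
Since labor, glaze are not tight, their duals are 0.
The binding rows give the dual system: 1·y_wheel time + 4·y_kiln = 35 and 6·y_wheel time + 1·y_kiln = 26.
This yields shadow prices y_wheel time = 3, y_kiln = 8.
Δz = y_wheel time·Δb = 3 × (-3) = -9, so new z* = 1479 − 9 = 1470.

1470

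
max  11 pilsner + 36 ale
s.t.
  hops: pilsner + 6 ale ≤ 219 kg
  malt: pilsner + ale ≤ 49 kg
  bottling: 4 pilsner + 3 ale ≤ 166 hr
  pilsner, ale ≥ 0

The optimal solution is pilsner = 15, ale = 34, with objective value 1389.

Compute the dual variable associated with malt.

6

Binding: hops and malt. Non-binding: bottling (4 unused).
Since bottling is not tight, its dual is 0.
The binding rows give the dual system: 1·y_hops + 1·y_malt = 11 and 6·y_hops + 1·y_malt = 36.
→ y_hops = 5 and y_malt = 6.
Shadow price of malt = 6.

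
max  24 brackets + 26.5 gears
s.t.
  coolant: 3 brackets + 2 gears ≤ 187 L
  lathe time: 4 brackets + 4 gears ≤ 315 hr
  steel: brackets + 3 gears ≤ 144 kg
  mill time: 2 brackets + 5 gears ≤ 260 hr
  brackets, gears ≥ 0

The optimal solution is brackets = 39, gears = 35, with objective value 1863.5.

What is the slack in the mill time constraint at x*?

mill time used = 2·39 + 5·35 = 253; slack = 260 − 253 = 7.

7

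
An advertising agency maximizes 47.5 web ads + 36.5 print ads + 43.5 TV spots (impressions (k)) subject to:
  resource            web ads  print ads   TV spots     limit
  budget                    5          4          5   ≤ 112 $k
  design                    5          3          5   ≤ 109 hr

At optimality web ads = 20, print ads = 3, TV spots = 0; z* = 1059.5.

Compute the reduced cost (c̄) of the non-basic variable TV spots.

-4

Check each constraint at x*: budget 112/112 (tight); design 109/109 (tight).
From A_Bᵀ y = c: 5·y_budget + 5·y_design = 47.5; 4·y_budget + 3·y_design = 36.5.
→ y_budget = 8 and y_design = 1.5.
Reduced cost of TV spots: c₃ − yᵀa₃ = 43.5 − (8·5 + 1.5·5) = 43.5 − 47.5 = -4.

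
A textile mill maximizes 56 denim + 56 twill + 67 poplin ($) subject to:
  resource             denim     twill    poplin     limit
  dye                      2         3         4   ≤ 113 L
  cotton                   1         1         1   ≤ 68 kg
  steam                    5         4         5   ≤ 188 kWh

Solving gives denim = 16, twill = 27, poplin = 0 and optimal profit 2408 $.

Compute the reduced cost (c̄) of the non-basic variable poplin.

-5

At the optimum: dye uses 113 of 113 (binding); cotton uses 43 of 68 (slack = 25); steam uses 188 of 188 (binding).
Slack constraints have shadow price 0 (complementary slackness).
From A_Bᵀ y = c: 2·y_dye + 5·y_steam = 56; 3·y_dye + 4·y_steam = 56.
This yields shadow prices y_dye = 8, y_steam = 8.
Reduced cost of poplin: c₃ − yᵀa₃ = 67 − (8·4 + 8·5) = 67 − 72 = -5.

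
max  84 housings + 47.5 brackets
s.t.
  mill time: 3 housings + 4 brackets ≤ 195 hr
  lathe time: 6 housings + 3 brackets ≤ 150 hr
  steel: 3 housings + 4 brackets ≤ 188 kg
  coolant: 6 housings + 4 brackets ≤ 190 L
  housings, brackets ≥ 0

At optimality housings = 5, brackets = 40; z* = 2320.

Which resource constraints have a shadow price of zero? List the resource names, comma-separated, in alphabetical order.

mill time: 175/195 (slack 20)
lathe time: 150/150 (binding)
steel: 175/188 (slack 13)
coolant: 190/190 (binding)
By complementary slackness, a constraint with positive slack has shadow price 0 → mill time, steel.

mill time, steel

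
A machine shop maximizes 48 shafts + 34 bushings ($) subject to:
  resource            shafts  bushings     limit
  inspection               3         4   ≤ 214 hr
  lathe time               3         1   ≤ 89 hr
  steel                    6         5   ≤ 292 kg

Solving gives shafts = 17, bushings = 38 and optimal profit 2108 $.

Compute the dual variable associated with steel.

Binding: lathe time and steel. Non-binding: inspection (11 unused).
Since inspection is not tight, its dual is 0.
Dual feasibility on the basic columns requires 3·y_lathe time + 6·y_steel = 48, 1·y_lathe time + 5·y_steel = 34.
This yields shadow prices y_lathe time = 4, y_steel = 6.
Shadow price of steel = 6.

6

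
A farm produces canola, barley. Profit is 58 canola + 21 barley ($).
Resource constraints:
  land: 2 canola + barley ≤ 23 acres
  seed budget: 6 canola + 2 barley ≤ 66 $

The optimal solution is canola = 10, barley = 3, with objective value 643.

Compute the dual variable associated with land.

5

At the optimum: land uses 23 of 23 (binding); seed budget uses 66 of 66 (binding).
The binding rows give the dual system: 2·y_land + 6·y_seed budget = 58 and 1·y_land + 2·y_seed budget = 21.
This yields shadow prices y_land = 5, y_seed budget = 8.
Shadow price of land = 5.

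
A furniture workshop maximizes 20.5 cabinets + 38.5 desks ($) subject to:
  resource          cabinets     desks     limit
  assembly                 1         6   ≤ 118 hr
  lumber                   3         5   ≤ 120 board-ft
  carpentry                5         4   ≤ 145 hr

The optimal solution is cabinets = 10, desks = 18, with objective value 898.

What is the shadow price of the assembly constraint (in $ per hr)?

Check each constraint at x*: assembly 118/118 (tight); lumber 120/120 (tight); carpentry 122/145 (slack 23).
By complementary slackness, y = 0 for the non-binding constraint.
Dual feasibility on the basic columns requires 1·y_assembly + 3·y_lumber = 20.5, 6·y_assembly + 5·y_lumber = 38.5.
This yields shadow prices y_assembly = 1, y_lumber = 6.5.
Shadow price of assembly = 1.

1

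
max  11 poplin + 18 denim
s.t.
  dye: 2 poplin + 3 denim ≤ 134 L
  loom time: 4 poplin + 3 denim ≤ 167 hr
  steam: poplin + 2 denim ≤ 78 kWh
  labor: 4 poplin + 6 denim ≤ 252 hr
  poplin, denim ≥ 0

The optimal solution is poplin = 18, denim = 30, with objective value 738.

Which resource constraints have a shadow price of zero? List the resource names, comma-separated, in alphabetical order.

dye: 126/134 (slack 8)
loom time: 162/167 (slack 5)
steam: 78/78 (binding)
labor: 252/252 (binding)
By complementary slackness, a constraint with positive slack has shadow price 0 → dye, loom time.

dye, loom time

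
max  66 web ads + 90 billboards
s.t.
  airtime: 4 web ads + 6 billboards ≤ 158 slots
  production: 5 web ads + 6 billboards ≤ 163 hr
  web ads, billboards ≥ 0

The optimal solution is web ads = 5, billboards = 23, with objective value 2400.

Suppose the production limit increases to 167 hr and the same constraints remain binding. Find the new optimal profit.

2424

Both airtime and production are binding at x*.
From A_Bᵀ y = c: 4·y_airtime + 5·y_production = 66; 6·y_airtime + 6·y_production = 90.
This yields shadow prices y_airtime = 9, y_production = 6.
Δz = y_production·Δb = 6 × (4) = 24, so new z* = 2400 + 24 = 2424.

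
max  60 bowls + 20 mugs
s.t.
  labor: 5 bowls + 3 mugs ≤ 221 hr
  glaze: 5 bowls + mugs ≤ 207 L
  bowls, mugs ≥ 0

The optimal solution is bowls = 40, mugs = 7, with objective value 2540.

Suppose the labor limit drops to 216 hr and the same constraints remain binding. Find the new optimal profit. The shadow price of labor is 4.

2520

Δb = -5, so new z* = 2540 + (4)·(-5) = 2540 − 20 = 2520.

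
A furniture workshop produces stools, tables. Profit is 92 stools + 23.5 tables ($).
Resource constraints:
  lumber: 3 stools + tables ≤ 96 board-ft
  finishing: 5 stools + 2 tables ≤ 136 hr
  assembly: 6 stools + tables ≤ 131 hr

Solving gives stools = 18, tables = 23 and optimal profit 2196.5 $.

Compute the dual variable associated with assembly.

At the optimum: lumber uses 77 of 96 (slack = 19); finishing uses 136 of 136 (binding); assembly uses 131 of 131 (binding).
By complementary slackness, y = 0 for the non-binding constraint.
The binding rows give the dual system: 5·y_finishing + 6·y_assembly = 92 and 2·y_finishing + 1·y_assembly = 23.5.
This yields shadow prices y_finishing = 7, y_assembly = 9.5.
Shadow price of assembly = 9.5.

9.5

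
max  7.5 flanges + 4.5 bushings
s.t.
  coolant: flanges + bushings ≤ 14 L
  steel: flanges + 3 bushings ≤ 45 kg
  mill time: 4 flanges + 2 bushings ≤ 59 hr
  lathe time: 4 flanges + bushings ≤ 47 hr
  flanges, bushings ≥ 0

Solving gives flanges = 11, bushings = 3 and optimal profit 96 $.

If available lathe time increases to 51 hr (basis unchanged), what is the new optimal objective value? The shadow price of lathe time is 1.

Δb = 4, so new z* = 96 + (1)·(4) = 96 + 4 = 100.

100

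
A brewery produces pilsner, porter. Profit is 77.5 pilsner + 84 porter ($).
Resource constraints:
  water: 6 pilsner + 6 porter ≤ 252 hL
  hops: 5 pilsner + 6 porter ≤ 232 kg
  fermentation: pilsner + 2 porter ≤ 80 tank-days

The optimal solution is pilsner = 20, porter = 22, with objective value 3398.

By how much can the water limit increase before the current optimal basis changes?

26.4

Binding constraints: water, hops. The basis is B = [[6,6],[5,6]] with det 6.
Per unit increase in water, x* moves by d = (1, -0.8333).
The basis stays optimal until porter reaches 0; allowable increase = 26.4 hL.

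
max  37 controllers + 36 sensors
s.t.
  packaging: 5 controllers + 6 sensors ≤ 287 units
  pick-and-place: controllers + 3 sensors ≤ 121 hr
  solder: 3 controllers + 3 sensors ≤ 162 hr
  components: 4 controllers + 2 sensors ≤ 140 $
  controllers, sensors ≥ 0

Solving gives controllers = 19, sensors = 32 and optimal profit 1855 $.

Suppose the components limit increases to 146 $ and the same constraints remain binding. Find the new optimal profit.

At the optimum: packaging uses 287 of 287 (binding); pick-and-place uses 115 of 121 (slack = 6); solder uses 153 of 162 (slack = 9); components uses 140 of 140 (binding).
Slack constraints have shadow price 0 (complementary slackness).
Dual feasibility on the basic columns requires 5·y_packaging + 4·y_components = 37, 6·y_packaging + 2·y_components = 36.
This yields shadow prices y_packaging = 5, y_components = 3.
Δz = y_components·Δb = 3 × (6) = 18, so new z* = 1855 + 18 = 1873.

1873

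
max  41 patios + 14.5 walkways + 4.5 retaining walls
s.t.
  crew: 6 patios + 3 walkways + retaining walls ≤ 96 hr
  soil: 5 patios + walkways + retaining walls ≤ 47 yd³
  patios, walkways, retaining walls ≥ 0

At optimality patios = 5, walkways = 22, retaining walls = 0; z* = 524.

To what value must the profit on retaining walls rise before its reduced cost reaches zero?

Check each constraint at x*: crew 96/96 (tight); soil 47/47 (tight).
From A_Bᵀ y = c: 6·y_crew + 5·y_soil = 41; 3·y_crew + 1·y_soil = 14.5.
This yields shadow prices y_crew = 3.5, y_soil = 4.
retaining walls enters the basis when its profit ≥ yᵀa₃ = 3.5·1 + 4·1 = 7.5.

7.5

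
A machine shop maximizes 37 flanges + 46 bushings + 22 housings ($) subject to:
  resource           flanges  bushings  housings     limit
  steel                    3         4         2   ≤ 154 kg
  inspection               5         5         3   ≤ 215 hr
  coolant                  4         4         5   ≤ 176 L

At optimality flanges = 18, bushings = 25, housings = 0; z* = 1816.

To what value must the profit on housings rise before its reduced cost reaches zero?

At the optimum: steel uses 154 of 154 (binding); inspection uses 215 of 215 (binding); coolant uses 172 of 176 (slack = 4).
Since coolant is not tight, its dual is 0.
The binding rows give the dual system: 3·y_steel + 5·y_inspection = 37 and 4·y_steel + 5·y_inspection = 46.
This yields shadow prices y_steel = 9, y_inspection = 2.
housings enters the basis when its profit ≥ yᵀa₃ = 9·2 + 2·3 = 24.

24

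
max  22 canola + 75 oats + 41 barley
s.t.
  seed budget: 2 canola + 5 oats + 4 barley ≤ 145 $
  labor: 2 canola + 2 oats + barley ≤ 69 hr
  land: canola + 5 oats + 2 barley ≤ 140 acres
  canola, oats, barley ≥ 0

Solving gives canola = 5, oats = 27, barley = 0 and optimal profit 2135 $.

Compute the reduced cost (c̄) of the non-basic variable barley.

Check each constraint at x*: seed budget 145/145 (tight); labor 64/69 (slack 5); land 140/140 (tight).
Slack constraints have shadow price 0 (complementary slackness).
The binding rows give the dual system: 2·y_seed budget + 1·y_land = 22 and 5·y_seed budget + 5·y_land = 75.
This yields shadow prices y_seed budget = 7, y_land = 8.
Reduced cost of barley: c₃ − yᵀa₃ = 41 − (7·4 + 8·2) = 41 − 44 = -3.

-3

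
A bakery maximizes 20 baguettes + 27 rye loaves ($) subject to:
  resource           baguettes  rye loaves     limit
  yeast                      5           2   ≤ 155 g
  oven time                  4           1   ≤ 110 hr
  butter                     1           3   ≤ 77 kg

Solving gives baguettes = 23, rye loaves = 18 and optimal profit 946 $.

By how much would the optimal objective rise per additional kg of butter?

8

Binding: oven time and butter. Non-binding: yeast (4 unused).
By complementary slackness, y = 0 for the non-binding constraint.
Dual feasibility on the basic columns requires 4·y_oven time + 1·y_butter = 20, 1·y_oven time + 3·y_butter = 27.
→ y_oven time = 3 and y_butter = 8.
Shadow price of butter = 8.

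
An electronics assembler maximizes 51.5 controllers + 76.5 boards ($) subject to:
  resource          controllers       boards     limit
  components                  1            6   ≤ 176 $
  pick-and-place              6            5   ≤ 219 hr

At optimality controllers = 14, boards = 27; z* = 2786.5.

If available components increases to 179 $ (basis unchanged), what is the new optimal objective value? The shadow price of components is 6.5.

Δb = 3, so new z* = 2786.5 + (6.5)·(3) = 2786.5 + 19.5 = 2806.

2806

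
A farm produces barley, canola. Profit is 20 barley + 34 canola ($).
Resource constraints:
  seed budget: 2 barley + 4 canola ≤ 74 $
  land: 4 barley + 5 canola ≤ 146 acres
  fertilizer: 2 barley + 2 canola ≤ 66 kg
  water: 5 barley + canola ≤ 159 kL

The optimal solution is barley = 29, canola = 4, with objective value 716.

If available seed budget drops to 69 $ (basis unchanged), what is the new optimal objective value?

At the optimum: seed budget uses 74 of 74 (binding); land uses 136 of 146 (slack = 10); fertilizer uses 66 of 66 (binding); water uses 149 of 159 (slack = 10).
By complementary slackness, y = 0 for the non-binding constraints.
From A_Bᵀ y = c: 2·y_seed budget + 2·y_fertilizer = 20; 4·y_seed budget + 2·y_fertilizer = 34.
Solving: y_seed budget = 7, y_fertilizer = 3.
Δz = y_seed budget·Δb = 7 × (-5) = -35, so new z* = 716 − 35 = 681.

681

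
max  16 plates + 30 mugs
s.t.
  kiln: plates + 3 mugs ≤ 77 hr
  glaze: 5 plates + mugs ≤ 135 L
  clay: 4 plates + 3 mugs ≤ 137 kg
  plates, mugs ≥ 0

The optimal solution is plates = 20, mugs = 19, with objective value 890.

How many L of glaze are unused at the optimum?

16

glaze used = 5·20 + 1·19 = 119; slack = 135 − 119 = 16.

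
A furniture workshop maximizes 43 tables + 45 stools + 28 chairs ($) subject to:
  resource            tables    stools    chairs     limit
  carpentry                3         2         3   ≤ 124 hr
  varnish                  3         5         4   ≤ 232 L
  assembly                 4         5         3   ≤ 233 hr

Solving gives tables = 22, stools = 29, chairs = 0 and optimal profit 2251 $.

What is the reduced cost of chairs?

At the optimum: carpentry uses 124 of 124 (binding); varnish uses 211 of 232 (slack = 21); assembly uses 233 of 233 (binding).
Since varnish is not tight, its dual is 0.
From A_Bᵀ y = c: 3·y_carpentry + 4·y_assembly = 43; 2·y_carpentry + 5·y_assembly = 45.
→ y_carpentry = 5 and y_assembly = 7.
Reduced cost of chairs: c₃ − yᵀa₃ = 28 − (5·3 + 7·3) = 28 − 36 = -8.

-8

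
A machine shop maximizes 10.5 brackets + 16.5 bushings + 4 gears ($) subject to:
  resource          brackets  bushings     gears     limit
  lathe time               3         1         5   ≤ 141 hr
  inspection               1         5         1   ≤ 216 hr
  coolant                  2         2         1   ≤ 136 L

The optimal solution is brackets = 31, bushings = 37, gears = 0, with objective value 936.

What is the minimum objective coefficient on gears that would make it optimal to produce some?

At the optimum: lathe time uses 130 of 141 (slack = 11); inspection uses 216 of 216 (binding); coolant uses 136 of 136 (binding).
By complementary slackness, y = 0 for the non-binding constraint.
Dual feasibility on the basic columns requires 1·y_inspection + 2·y_coolant = 10.5, 5·y_inspection + 2·y_coolant = 16.5.
→ y_inspection = 1.5 and y_coolant = 4.5.
gears enters the basis when its profit ≥ yᵀa₃ = 1.5·1 + 4.5·1 = 6.

6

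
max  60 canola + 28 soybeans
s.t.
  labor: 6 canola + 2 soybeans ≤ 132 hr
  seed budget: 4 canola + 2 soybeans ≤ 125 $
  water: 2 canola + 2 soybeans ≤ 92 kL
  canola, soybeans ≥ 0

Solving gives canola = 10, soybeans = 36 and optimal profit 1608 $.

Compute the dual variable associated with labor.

Binding: labor and water. Non-binding: seed budget (13 unused).
Slack constraints have shadow price 0 (complementary slackness).
The binding rows give the dual system: 6·y_labor + 2·y_water = 60 and 2·y_labor + 2·y_water = 28.
→ y_labor = 8 and y_water = 6.
Shadow price of labor = 8.

8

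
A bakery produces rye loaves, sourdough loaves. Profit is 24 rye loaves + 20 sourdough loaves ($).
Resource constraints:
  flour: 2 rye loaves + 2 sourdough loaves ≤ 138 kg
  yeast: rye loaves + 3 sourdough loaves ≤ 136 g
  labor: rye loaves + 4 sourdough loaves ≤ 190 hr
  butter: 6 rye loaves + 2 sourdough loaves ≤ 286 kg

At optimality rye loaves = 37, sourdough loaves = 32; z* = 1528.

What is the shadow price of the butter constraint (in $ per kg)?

Binding: flour and butter. Non-binding: yeast (3 unused), labor (25 unused).
Slack constraints have shadow price 0 (complementary slackness).
Dual feasibility on the basic columns requires 2·y_flour + 6·y_butter = 24, 2·y_flour + 2·y_butter = 20.
This yields shadow prices y_flour = 9, y_butter = 1.
Shadow price of butter = 1.

1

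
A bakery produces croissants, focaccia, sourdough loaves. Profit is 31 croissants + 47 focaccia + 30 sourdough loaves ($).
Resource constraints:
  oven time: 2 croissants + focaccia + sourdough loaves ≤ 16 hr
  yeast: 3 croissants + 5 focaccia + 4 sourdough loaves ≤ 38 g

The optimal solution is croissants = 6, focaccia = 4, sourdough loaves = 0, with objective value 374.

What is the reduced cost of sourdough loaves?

-8

Both oven time and yeast are binding at x*.
From A_Bᵀ y = c: 2·y_oven time + 3·y_yeast = 31; 1·y_oven time + 5·y_yeast = 47.
This yields shadow prices y_oven time = 2, y_yeast = 9.
Reduced cost of sourdough loaves: c₃ − yᵀa₃ = 30 − (2·1 + 9·4) = 30 − 38 = -8.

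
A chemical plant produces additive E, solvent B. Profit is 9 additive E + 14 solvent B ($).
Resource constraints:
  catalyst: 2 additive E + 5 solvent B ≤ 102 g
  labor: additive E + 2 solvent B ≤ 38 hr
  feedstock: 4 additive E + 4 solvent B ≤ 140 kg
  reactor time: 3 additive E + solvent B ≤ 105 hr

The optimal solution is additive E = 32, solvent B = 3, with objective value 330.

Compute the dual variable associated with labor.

5

At the optimum: catalyst uses 79 of 102 (slack = 23); labor uses 38 of 38 (binding); feedstock uses 140 of 140 (binding); reactor time uses 99 of 105 (slack = 6).
Since catalyst, reactor time are not tight, their duals are 0.
The binding rows give the dual system: 1·y_labor + 4·y_feedstock = 9 and 2·y_labor + 4·y_feedstock = 14.
Solving: y_labor = 5, y_feedstock = 1.
Shadow price of labor = 5.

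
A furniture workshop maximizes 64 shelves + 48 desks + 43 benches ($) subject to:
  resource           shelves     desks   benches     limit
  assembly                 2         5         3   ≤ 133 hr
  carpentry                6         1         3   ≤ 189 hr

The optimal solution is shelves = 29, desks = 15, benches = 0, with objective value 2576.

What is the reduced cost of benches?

Check each constraint at x*: assembly 133/133 (tight); carpentry 189/189 (tight).
Dual feasibility on the basic columns requires 2·y_assembly + 6·y_carpentry = 64, 5·y_assembly + 1·y_carpentry = 48.
→ y_assembly = 8 and y_carpentry = 8.
Reduced cost of benches: c₃ − yᵀa₃ = 43 − (8·3 + 8·3) = 43 − 48 = -5.

-5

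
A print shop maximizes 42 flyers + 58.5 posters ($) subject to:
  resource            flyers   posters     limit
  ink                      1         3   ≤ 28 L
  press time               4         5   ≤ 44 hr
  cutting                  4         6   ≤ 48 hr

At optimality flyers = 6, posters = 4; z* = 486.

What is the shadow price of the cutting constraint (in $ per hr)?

6

Binding: press time and cutting. Non-binding: ink (10 unused).
Slack constraints have shadow price 0 (complementary slackness).
The binding rows give the dual system: 4·y_press time + 4·y_cutting = 42 and 5·y_press time + 6·y_cutting = 58.5.
This yields shadow prices y_press time = 4.5, y_cutting = 6.
Shadow price of cutting = 6.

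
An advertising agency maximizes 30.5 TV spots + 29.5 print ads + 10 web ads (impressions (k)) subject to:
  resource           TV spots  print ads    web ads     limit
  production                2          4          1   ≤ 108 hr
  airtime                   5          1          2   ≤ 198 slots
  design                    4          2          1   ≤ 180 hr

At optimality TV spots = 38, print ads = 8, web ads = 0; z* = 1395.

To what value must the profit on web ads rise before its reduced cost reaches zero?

13.5

Binding: production and airtime. Non-binding: design (12 unused).
Since design is not tight, its dual is 0.
The binding rows give the dual system: 2·y_production + 5·y_airtime = 30.5 and 4·y_production + 1·y_airtime = 29.5.
→ y_production = 6.5 and y_airtime = 3.5.
web ads enters the basis when its profit ≥ yᵀa₃ = 6.5·1 + 3.5·2 = 13.5.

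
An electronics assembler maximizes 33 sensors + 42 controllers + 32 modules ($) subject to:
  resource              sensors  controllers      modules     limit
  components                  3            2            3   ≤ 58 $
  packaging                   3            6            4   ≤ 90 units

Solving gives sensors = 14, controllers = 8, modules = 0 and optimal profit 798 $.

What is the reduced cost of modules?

Both components and packaging are binding at x*.
Dual feasibility on the basic columns requires 3·y_components + 3·y_packaging = 33, 2·y_components + 6·y_packaging = 42.
This yields shadow prices y_components = 6, y_packaging = 5.
Reduced cost of modules: c₃ − yᵀa₃ = 32 − (6·3 + 5·4) = 32 − 38 = -6.

-6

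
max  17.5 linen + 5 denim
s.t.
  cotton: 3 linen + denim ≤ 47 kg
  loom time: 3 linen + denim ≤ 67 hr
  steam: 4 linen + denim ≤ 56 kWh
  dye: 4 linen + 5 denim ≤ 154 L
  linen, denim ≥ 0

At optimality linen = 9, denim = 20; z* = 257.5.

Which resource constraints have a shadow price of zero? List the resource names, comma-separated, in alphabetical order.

cotton: 47/47 (binding)
loom time: 47/67 (slack 20)
steam: 56/56 (binding)
dye: 136/154 (slack 18)
By complementary slackness, a constraint with positive slack has shadow price 0 → dye, loom time.

dye, loom time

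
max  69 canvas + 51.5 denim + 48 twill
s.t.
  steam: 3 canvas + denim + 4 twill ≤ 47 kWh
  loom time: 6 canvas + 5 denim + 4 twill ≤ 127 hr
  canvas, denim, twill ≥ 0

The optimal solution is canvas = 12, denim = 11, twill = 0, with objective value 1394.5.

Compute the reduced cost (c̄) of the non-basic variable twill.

At the optimum: steam uses 47 of 47 (binding); loom time uses 127 of 127 (binding).
The binding rows give the dual system: 3·y_steam + 6·y_loom time = 69 and 1·y_steam + 5·y_loom time = 51.5.
Solving: y_steam = 4, y_loom time = 9.5.
Reduced cost of twill: c₃ − yᵀa₃ = 48 − (4·4 + 9.5·4) = 48 − 54 = -6.

-6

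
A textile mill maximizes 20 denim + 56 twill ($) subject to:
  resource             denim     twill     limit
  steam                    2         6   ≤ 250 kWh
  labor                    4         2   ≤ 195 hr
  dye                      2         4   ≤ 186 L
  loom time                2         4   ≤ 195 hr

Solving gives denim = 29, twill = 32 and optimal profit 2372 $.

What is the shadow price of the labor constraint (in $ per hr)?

0

Check each constraint at x*: steam 250/250 (tight); labor 180/195 (slack 15); dye 186/186 (tight); loom time 186/195 (slack 9).
By complementary slackness, y = 0 for the non-binding constraints.
Dual feasibility on the basic columns requires 2·y_steam + 2·y_dye = 20, 6·y_steam + 4·y_dye = 56.
Solving: y_steam = 8, y_dye = 2.
Shadow price of labor = 0.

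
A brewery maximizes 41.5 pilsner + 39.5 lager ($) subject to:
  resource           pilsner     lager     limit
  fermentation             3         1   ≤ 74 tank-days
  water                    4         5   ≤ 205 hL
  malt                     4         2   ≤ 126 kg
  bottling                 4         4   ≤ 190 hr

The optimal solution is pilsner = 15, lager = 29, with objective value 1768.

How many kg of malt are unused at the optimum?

8

malt used = 4·15 + 2·29 = 118; slack = 126 − 118 = 8.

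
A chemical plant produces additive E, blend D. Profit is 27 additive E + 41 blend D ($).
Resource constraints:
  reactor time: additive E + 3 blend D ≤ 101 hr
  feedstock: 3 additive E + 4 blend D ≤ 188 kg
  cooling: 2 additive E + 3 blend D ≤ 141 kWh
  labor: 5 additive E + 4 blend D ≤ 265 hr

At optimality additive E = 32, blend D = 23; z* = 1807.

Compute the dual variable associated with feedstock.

Check each constraint at x*: reactor time 101/101 (tight); feedstock 188/188 (tight); cooling 133/141 (slack 8); labor 252/265 (slack 13).
Since cooling, labor are not tight, their duals are 0.
From A_Bᵀ y = c: 1·y_reactor time + 3·y_feedstock = 27; 3·y_reactor time + 4·y_feedstock = 41.
This yields shadow prices y_reactor time = 3, y_feedstock = 8.
Shadow price of feedstock = 8.

8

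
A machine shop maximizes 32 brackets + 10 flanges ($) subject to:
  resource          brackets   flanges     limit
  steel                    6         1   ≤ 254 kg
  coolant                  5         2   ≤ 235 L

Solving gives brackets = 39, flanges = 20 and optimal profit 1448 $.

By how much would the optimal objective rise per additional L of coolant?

4

Both steel and coolant are binding at x*.
From A_Bᵀ y = c: 6·y_steel + 5·y_coolant = 32; 1·y_steel + 2·y_coolant = 10.
This yields shadow prices y_steel = 2, y_coolant = 4.
Shadow price of coolant = 4.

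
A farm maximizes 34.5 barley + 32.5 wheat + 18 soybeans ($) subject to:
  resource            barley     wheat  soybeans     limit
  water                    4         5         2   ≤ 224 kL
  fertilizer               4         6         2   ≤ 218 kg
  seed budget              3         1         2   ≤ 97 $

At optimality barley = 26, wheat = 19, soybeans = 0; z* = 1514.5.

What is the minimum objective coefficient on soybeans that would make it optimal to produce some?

At the optimum: water uses 199 of 224 (slack = 25); fertilizer uses 218 of 218 (binding); seed budget uses 97 of 97 (binding).
Slack constraints have shadow price 0 (complementary slackness).
Dual feasibility on the basic columns requires 4·y_fertilizer + 3·y_seed budget = 34.5, 6·y_fertilizer + 1·y_seed budget = 32.5.
This yields shadow prices y_fertilizer = 4.5, y_seed budget = 5.5.
soybeans enters the basis when its profit ≥ yᵀa₃ = 4.5·2 + 5.5·2 = 20.

20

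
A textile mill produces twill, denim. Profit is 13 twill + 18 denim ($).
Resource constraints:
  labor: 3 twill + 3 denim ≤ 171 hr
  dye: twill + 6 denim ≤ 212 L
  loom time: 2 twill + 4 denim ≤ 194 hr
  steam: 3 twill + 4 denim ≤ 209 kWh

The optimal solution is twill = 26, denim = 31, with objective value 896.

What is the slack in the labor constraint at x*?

labor used = 3·26 + 3·31 = 171; slack = 171 − 171 = 0.

0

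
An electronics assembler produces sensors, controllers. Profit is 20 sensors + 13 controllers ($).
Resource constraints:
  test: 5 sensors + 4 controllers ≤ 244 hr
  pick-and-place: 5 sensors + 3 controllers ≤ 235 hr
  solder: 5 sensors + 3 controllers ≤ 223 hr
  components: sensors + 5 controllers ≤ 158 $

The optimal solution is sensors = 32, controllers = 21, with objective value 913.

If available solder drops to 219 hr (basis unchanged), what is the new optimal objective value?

Check each constraint at x*: test 244/244 (tight); pick-and-place 223/235 (slack 12); solder 223/223 (tight); components 137/158 (slack 21).
Slack constraints have shadow price 0 (complementary slackness).
Dual feasibility on the basic columns requires 5·y_test + 5·y_solder = 20, 4·y_test + 3·y_solder = 13.
→ y_test = 1 and y_solder = 3.
Δz = y_solder·Δb = 3 × (-4) = -12, so new z* = 913 − 12 = 901.

901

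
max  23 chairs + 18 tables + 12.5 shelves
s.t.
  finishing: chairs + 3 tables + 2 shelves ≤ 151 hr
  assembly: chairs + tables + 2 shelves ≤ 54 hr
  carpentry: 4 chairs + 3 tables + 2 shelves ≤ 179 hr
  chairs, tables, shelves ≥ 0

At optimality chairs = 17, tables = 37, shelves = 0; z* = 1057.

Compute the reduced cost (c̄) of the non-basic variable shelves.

-3.5

Check each constraint at x*: finishing 128/151 (slack 23); assembly 54/54 (tight); carpentry 179/179 (tight).
Slack constraints have shadow price 0 (complementary slackness).
Dual feasibility on the basic columns requires 1·y_assembly + 4·y_carpentry = 23, 1·y_assembly + 3·y_carpentry = 18.
This yields shadow prices y_assembly = 3, y_carpentry = 5.
Reduced cost of shelves: c₃ − yᵀa₃ = 12.5 − (3·2 + 5·2) = 12.5 − 16 = -3.5.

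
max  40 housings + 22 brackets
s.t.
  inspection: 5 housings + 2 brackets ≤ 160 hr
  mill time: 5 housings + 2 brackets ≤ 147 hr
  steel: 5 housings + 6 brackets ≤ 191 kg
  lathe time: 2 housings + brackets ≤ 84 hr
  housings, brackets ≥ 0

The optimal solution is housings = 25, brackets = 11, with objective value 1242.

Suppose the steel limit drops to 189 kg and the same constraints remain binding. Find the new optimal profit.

1239

At the optimum: inspection uses 147 of 160 (slack = 13); mill time uses 147 of 147 (binding); steel uses 191 of 191 (binding); lathe time uses 61 of 84 (slack = 23).
Slack constraints have shadow price 0 (complementary slackness).
Dual feasibility on the basic columns requires 5·y_mill time + 5·y_steel = 40, 2·y_mill time + 6·y_steel = 22.
→ y_mill time = 6.5 and y_steel = 1.5.
Δz = y_steel·Δb = 1.5 × (-2) = -3, so new z* = 1242 − 3 = 1239.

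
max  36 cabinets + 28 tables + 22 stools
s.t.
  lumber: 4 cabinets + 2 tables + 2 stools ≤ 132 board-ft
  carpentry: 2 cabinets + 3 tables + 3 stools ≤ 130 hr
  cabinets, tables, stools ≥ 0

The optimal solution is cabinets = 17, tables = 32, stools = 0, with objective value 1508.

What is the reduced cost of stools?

-6

Both lumber and carpentry are binding at x*.
The binding rows give the dual system: 4·y_lumber + 2·y_carpentry = 36 and 2·y_lumber + 3·y_carpentry = 28.
Solving: y_lumber = 6.5, y_carpentry = 5.
Reduced cost of stools: c₃ − yᵀa₃ = 22 − (6.5·2 + 5·3) = 22 − 28 = -6.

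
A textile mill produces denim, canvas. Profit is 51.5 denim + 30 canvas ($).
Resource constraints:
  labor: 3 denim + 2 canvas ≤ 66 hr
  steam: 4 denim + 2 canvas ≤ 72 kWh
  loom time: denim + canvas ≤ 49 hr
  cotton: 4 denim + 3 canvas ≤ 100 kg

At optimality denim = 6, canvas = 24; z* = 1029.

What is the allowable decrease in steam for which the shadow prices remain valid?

6

Binding constraints: labor, steam. The basis is B = [[3,2],[4,2]] with det -2.
Per unit decrease in steam, x* moves by d = (-1, 1.5).
The basis stays optimal until denim reaches 0; allowable decrease = 6 kWh.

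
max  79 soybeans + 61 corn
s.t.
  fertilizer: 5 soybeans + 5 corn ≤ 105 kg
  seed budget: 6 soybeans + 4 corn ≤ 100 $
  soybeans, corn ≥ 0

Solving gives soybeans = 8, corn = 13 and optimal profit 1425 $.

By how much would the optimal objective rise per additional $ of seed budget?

9

At the optimum: fertilizer uses 105 of 105 (binding); seed budget uses 100 of 100 (binding).
The binding rows give the dual system: 5·y_fertilizer + 6·y_seed budget = 79 and 5·y_fertilizer + 4·y_seed budget = 61.
Solving: y_fertilizer = 5, y_seed budget = 9.
Shadow price of seed budget = 9.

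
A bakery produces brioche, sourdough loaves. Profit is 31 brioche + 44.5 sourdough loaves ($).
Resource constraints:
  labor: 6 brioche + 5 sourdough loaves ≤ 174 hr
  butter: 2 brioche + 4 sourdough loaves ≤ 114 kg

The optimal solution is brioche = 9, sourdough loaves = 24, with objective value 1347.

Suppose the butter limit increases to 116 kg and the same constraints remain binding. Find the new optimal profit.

Check each constraint at x*: labor 174/174 (tight); butter 114/114 (tight).
The binding rows give the dual system: 6·y_labor + 2·y_butter = 31 and 5·y_labor + 4·y_butter = 44.5.
→ y_labor = 2.5 and y_butter = 8.
Δz = y_butter·Δb = 8 × (2) = 16, so new z* = 1347 + 16 = 1363.

1363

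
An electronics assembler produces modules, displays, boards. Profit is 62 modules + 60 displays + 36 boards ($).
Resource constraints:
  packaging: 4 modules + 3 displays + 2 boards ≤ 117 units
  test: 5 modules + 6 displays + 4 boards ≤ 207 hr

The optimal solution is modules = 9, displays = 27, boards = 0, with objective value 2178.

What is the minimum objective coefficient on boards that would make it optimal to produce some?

Both packaging and test are binding at x*.
From A_Bᵀ y = c: 4·y_packaging + 5·y_test = 62; 3·y_packaging + 6·y_test = 60.
This yields shadow prices y_packaging = 8, y_test = 6.
boards enters the basis when its profit ≥ yᵀa₃ = 8·2 + 6·4 = 40.

40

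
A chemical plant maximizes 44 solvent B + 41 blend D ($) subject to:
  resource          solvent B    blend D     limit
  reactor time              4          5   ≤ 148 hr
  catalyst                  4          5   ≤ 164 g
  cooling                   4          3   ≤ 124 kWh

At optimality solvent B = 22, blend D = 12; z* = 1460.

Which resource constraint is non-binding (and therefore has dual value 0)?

reactor time: 148/148 (binding)
catalyst: 148/164 (slack 16)
cooling: 124/124 (binding)
By complementary slackness, a constraint with positive slack has shadow price 0 → catalyst.

catalyst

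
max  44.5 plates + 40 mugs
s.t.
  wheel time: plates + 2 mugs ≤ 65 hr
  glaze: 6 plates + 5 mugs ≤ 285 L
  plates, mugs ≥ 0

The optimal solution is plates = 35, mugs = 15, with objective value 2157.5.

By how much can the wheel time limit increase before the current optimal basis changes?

Binding constraints: wheel time, glaze. The basis is B = [[1,2],[6,5]] with det -7.
Per unit increase in wheel time, x* moves by d = (-0.7143, 0.8571).
The basis stays optimal until plates reaches 0; allowable increase = 49 hr.

49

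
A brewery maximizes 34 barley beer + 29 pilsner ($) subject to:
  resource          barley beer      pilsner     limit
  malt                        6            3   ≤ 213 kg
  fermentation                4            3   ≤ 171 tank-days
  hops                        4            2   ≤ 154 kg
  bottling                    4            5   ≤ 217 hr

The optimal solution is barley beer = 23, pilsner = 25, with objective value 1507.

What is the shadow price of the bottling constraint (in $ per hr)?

Check each constraint at x*: malt 213/213 (tight); fermentation 167/171 (slack 4); hops 142/154 (slack 12); bottling 217/217 (tight).
Slack constraints have shadow price 0 (complementary slackness).
From A_Bᵀ y = c: 6·y_malt + 4·y_bottling = 34; 3·y_malt + 5·y_bottling = 29.
This yields shadow prices y_malt = 3, y_bottling = 4.
Shadow price of bottling = 4.

4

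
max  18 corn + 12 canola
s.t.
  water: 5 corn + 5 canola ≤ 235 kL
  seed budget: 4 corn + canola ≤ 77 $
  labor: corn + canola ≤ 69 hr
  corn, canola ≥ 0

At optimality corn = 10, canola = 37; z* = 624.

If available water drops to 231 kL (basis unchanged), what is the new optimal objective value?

Check each constraint at x*: water 235/235 (tight); seed budget 77/77 (tight); labor 47/69 (slack 22).
By complementary slackness, y = 0 for the non-binding constraint.
From A_Bᵀ y = c: 5·y_water + 4·y_seed budget = 18; 5·y_water + 1·y_seed budget = 12.
Solving: y_water = 2, y_seed budget = 2.
Δz = y_water·Δb = 2 × (-4) = -8, so new z* = 624 − 8 = 616.

616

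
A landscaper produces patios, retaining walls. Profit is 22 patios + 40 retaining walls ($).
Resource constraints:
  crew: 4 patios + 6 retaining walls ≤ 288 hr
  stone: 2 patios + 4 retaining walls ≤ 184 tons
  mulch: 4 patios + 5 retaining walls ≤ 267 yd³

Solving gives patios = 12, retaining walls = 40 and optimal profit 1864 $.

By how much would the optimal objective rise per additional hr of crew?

2

At the optimum: crew uses 288 of 288 (binding); stone uses 184 of 184 (binding); mulch uses 248 of 267 (slack = 19).
Slack constraints have shadow price 0 (complementary slackness).
The binding rows give the dual system: 4·y_crew + 2·y_stone = 22 and 6·y_crew + 4·y_stone = 40.
→ y_crew = 2 and y_stone = 7.
Shadow price of crew = 2.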